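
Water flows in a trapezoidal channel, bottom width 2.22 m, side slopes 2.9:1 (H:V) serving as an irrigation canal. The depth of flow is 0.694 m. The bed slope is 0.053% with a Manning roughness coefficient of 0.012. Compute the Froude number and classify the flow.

subcritical

With bottom width b = 2.22 m and side slope z = 2.9: A = (b + zy)y = (2.22 + 2.9×0.694)×0.694 = 2.937 m²; P = b + 2y√(1+z²) = 2.22 + 2×0.694×3.068 = 6.478 m.
Hydraulic radius R = A/P = 2.937/6.478 = 0.4535 m.
V = (1/n) R^(2/3) √S = (1/0.012) × 0.4535^(2/3) × √0.00053 = 1.132 m/s. Hydraulic depth D_h = A/T = 2.937/6.245 = 0.4703 m.
Froude number Fr = V/√(g·D_h) = 1.132/√(9.81×0.4703) = 0.527, which is less than 1, so the flow is subcritical.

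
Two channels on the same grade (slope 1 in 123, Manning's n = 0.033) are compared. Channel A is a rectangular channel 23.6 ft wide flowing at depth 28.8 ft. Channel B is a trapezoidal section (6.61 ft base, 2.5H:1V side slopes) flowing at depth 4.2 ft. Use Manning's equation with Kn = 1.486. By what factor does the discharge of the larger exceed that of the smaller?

Channel A: Flow area A = b·y = 23.6 × 28.8 = 679.7 ft². Wetted perimeter P = b + 2y = 23.6 + 2×28.8 = 81.2 ft. Hydraulic radius R = A/P = 679.7/81.2 = 8.37 ft. Q_A = (1.486/0.033)·679.7·8.37^(2/3)·√0.00813 = 11380 ft³/s.
Channel B: With bottom width b = 6.61 ft and side slope z = 2.5: A = (b + zy)y = (6.61 + 2.5×4.2)×4.2 = 71.86 ft²; P = b + 2y√(1+z²) = 6.61 + 2×4.2×2.693 = 29.23 ft. Hydraulic radius R = A/P = 71.86/29.23 = 2.459 ft. Q_B = (1.486/0.033)·71.86·2.459^(2/3)·√0.00813 = 531.5 ft³/s.
The larger discharge is 11380 ft³/s and the smaller is 531.5 ft³/s; the ratio is 21.4.

21.4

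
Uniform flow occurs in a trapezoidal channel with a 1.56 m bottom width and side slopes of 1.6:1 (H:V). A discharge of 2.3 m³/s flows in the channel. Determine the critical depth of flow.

y_c = 0.505 m

At critical depth, Q² T / (g A³) = 1, i.e. A³/T = Q²/g = 2.3²/9.81 = 0.5392.
Trying y = 0.454 m: A³/T = 0.3712 — short.
Trying y = 0.558 m: A³/T = 0.7663 — over.
Trying y = 0.505 m: A³/T = 0.5384 — close enough.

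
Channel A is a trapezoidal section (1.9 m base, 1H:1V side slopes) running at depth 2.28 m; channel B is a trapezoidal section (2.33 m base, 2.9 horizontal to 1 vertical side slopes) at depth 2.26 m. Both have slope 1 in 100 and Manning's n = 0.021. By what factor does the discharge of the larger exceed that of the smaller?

2.23

Channel A: With bottom width b = 1.9 m and side slope z = 1: A = (b + zy)y = (1.9 + 1×2.28)×2.28 = 9.53 m²; P = b + 2y√(1+z²) = 1.9 + 2×2.28×1.414 = 8.349 m. Hydraulic radius R = A/P = 9.53/8.349 = 1.142 m. Q_A = (1/0.021)·9.53·1.142^(2/3)·√0.01 = 49.57 m³/s.
Channel B: With bottom width b = 2.33 m and side slope z = 2.9: A = (b + zy)y = (2.33 + 2.9×2.26)×2.26 = 20.08 m²; P = b + 2y√(1+z²) = 2.33 + 2×2.26×3.068 = 16.2 m. Hydraulic radius R = A/P = 20.08/16.2 = 1.24 m. Q_B = (1/0.021)·20.08·1.24^(2/3)·√0.01 = 110.3 m³/s.
The larger discharge is 110.3 m³/s and the smaller is 49.57 m³/s; the ratio is 2.23.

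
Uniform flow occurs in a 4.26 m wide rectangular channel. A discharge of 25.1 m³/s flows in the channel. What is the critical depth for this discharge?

y_c = 1.52 m

For a rectangular channel, critical depth y_c = (q²/g)^(1/3) where q = Q/b = 25.1/4.26 = 5.892 m²/s.
So y_c = (5.892²/9.81)^(1/3) = 1.52 m.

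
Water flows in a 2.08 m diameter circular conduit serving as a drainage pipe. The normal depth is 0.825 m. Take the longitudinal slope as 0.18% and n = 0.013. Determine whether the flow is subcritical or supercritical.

subcritical

For a circular section of diameter D = 2.08 m at depth y = 0.825 m, the central angle is θ = 2 arccos(1 − 2y/D) = 2.725 rad. Then A = (D²/8)(θ − sin θ) = 1.255 m² and P = Dθ/2 = 2.834 m.
Hydraulic radius R = A/P = 1.255/2.834 = 0.4428 m.
V = (1/n) R^(2/3) √S = (1/0.013) × 0.4428^(2/3) × √0.0018 = 1.896 m/s. Hydraulic depth D_h = A/T = 1.255/2.035 = 0.6167 m.
Froude number Fr = V/√(g·D_h) = 1.896/√(9.81×0.6167) = 0.771, which is less than 1, so the flow is subcritical.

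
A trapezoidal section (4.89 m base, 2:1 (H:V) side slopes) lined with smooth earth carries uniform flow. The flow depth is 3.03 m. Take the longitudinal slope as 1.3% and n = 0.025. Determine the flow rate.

With bottom width b = 4.89 m and side slope z = 2: A = (b + zy)y = (4.89 + 2×3.03)×3.03 = 33.18 m²; P = b + 2y√(1+z²) = 4.89 + 2×3.03×2.236 = 18.44 m.
Hydraulic radius R = A/P = 33.18/18.44 = 1.799 m.
Manning's equation: Q = (1/n) A R^(2/3) S^(1/2) = (1/0.025) × 33.18 × 1.799^(2/3) × 0.013^(1/2) = 224 m³/s.

Q = 224 m³/s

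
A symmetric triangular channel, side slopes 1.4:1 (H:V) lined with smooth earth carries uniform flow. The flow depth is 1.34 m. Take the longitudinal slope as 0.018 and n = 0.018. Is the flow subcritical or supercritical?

supercritical

For a triangular section with side slope z = 1.4: A = zy² = 1.4×1.34² = 2.514 m²; P = 2y√(1+z²) = 2×1.34×1.72 = 4.611 m.
Hydraulic radius R = A/P = 2.514/4.611 = 0.5452 m.
V = (1/n) R^(2/3) √S = (1/0.018) × 0.5452^(2/3) × √0.018 = 4.974 m/s. Hydraulic depth D_h = A/T = 2.514/3.752 = 0.67 m.
Froude number Fr = V/√(g·D_h) = 4.974/√(9.81×0.67) = 1.94, which is greater than 1, so the flow is supercritical.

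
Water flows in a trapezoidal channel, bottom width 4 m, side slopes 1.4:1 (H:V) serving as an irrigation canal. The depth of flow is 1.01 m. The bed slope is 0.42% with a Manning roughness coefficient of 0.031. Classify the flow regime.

With bottom width b = 4 m and side slope z = 1.4: A = (b + zy)y = (4 + 1.4×1.01)×1.01 = 5.468 m²; P = b + 2y√(1+z²) = 4 + 2×1.01×1.72 = 7.475 m.
Hydraulic radius R = A/P = 5.468/7.475 = 0.7315 m.
V = (1/n) R^(2/3) √S = (1/0.031) × 0.7315^(2/3) × √0.0042 = 1.697 m/s. Hydraulic depth D_h = A/T = 5.468/6.828 = 0.8008 m.
Froude number Fr = V/√(g·D_h) = 1.697/√(9.81×0.8008) = 0.606, which is less than 1, so the flow is subcritical.

subcritical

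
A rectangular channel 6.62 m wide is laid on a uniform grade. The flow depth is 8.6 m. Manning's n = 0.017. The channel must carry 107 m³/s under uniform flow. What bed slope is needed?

S = 0.000319

Flow area A = b·y = 6.62 × 8.6 = 56.93 m². Wetted perimeter P = b + 2y = 6.62 + 2×8.6 = 23.82 m.
Hydraulic radius R = A/P = 56.93/23.82 = 2.39 m.
From Manning's equation, S = [nQ / (1 A R^(2/3))]² = [0.017 × 107 / (1 × 56.93 × 2.39^(2/3))]² = 0.000319.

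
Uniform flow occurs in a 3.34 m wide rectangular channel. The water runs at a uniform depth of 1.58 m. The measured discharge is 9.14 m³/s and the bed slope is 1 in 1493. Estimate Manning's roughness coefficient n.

n = 0.013

Flow area A = b·y = 3.34 × 1.58 = 5.277 m². Wetted perimeter P = b + 2y = 3.34 + 2×1.58 = 6.5 m.
Hydraulic radius R = A/P = 5.277/6.5 = 0.8119 m.
Rearranging Manning's equation: n = (1/Q) A R^(2/3) S^(1/2) = (1/9.14) × 5.277 × 0.8119^(2/3) × √0.0006698 = 0.013.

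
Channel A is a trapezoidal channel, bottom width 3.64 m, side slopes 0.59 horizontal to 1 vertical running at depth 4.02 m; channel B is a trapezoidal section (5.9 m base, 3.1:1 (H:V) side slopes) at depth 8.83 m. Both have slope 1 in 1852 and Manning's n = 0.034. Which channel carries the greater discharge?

Channel A: With bottom width b = 3.64 m and side slope z = 0.59: A = (b + zy)y = (3.64 + 0.59×4.02)×4.02 = 24.17 m²; P = b + 2y√(1+z²) = 3.64 + 2×4.02×1.161 = 12.98 m. Hydraulic radius R = A/P = 24.17/12.98 = 1.863 m. Q_A = (1/0.034)·24.17·1.863^(2/3)·√0.00054 = 25 m³/s.
Channel B: With bottom width b = 5.9 m and side slope z = 3.1: A = (b + zy)y = (5.9 + 3.1×8.83)×8.83 = 293.8 m²; P = b + 2y√(1+z²) = 5.9 + 2×8.83×3.257 = 63.42 m. Hydraulic radius R = A/P = 293.8/63.42 = 4.632 m. Q_B = (1/0.034)·293.8·4.632^(2/3)·√0.00054 = 558 m³/s.
Q_A = 25 m³/s vs Q_B = 558 m³/s, so channel B carries more.

channel B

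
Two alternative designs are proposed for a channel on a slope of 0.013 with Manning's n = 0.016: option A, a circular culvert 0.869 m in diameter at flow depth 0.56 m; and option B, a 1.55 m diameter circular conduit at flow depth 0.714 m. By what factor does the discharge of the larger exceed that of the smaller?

2.72

Channel A: For a circular section of diameter D = 0.869 m at depth y = 0.56 m, the central angle is θ = 2 arccos(1 − 2y/D) = 3.728 rad. Then A = (D²/8)(θ − sin θ) = 0.4041 m² and P = Dθ/2 = 1.62 m. Hydraulic radius R = A/P = 0.4041/1.62 = 0.2495 m. Q_A = (1/0.016)·0.4041·0.2495^(2/3)·√0.013 = 1.141 m³/s.
Channel B: For a circular section of diameter D = 1.55 m at depth y = 0.714 m, the central angle is θ = 2 arccos(1 − 2y/D) = 2.984 rad. Then A = (D²/8)(θ − sin θ) = 0.849 m² and P = Dθ/2 = 2.313 m. Hydraulic radius R = A/P = 0.849/2.313 = 0.3671 m. Q_B = (1/0.016)·0.849·0.3671^(2/3)·√0.013 = 3.102 m³/s.
The larger discharge is 3.102 m³/s and the smaller is 1.141 m³/s; the ratio is 2.72.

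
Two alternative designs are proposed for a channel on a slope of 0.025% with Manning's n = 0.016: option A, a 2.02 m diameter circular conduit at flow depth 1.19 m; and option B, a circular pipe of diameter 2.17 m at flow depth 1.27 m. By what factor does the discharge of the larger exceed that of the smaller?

1.2

Channel A: For a circular section of diameter D = 2.02 m at depth y = 1.19 m, the central angle is θ = 2 arccos(1 − 2y/D) = 3.5 rad. Then A = (D²/8)(θ − sin θ) = 1.964 m² and P = Dθ/2 = 3.535 m. Hydraulic radius R = A/P = 1.964/3.535 = 0.5556 m. Q_A = (1/0.016)·1.964·0.5556^(2/3)·√0.00025 = 1.312 m³/s.
Channel B: For a circular section of diameter D = 2.17 m at depth y = 1.27 m, the central angle is θ = 2 arccos(1 − 2y/D) = 3.484 rad. Then A = (D²/8)(θ − sin θ) = 2.249 m² and P = Dθ/2 = 3.78 m. Hydraulic radius R = A/P = 2.249/3.78 = 0.5948 m. Q_B = (1/0.016)·2.249·0.5948^(2/3)·√0.00025 = 1.572 m³/s.
The larger discharge is 1.572 m³/s and the smaller is 1.312 m³/s; the ratio is 1.2.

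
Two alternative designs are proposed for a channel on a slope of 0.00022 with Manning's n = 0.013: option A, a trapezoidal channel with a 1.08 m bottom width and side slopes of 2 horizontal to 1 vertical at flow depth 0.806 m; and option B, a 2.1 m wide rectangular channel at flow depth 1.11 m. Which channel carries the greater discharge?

channel B

Channel A: With bottom width b = 1.08 m and side slope z = 2: A = (b + zy)y = (1.08 + 2×0.806)×0.806 = 2.17 m²; P = b + 2y√(1+z²) = 1.08 + 2×0.806×2.236 = 4.685 m. Hydraulic radius R = A/P = 2.17/4.685 = 0.4632 m. Q_A = (1/0.013)·2.17·0.4632^(2/3)·√0.00022 = 1.482 m³/s.
Channel B: Flow area A = b·y = 2.1 × 1.11 = 2.331 m². Wetted perimeter P = b + 2y = 2.1 + 2×1.11 = 4.32 m. Hydraulic radius R = A/P = 2.331/4.32 = 0.5396 m. Q_B = (1/0.013)·2.331·0.5396^(2/3)·√0.00022 = 1.763 m³/s.
Q_A = 1.482 m³/s vs Q_B = 1.763 m³/s, so channel B carries more.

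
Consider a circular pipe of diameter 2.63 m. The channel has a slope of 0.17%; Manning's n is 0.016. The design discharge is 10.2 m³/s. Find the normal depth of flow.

y_n = 2.07 m

Manning's equation rearranged: A R^(2/3) = nQ / (1·√S) = 0.016 × 10.2 / (√0.0017) = 3.958.
At y = 2.38 m: A R^(2/3) = 4.387 — over.
At y = 1.47 m: A R^(2/3) = 2.469 — short.
At y = 2.07 m: A R^(2/3) = 3.95 — matches.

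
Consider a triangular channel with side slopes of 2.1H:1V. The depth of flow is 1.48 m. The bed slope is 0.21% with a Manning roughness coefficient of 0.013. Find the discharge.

Q = 12.4 m³/s

For a triangular section with side slope z = 2.1: A = zy² = 2.1×1.48² = 4.6 m²; P = 2y√(1+z²) = 2×1.48×2.326 = 6.885 m.
Hydraulic radius R = A/P = 4.6/6.885 = 0.6681 m.
Manning's equation: Q = (1/n) A R^(2/3) S^(1/2) = (1/0.013) × 4.6 × 0.6681^(2/3) × 0.0021^(1/2) = 12.4 m³/s.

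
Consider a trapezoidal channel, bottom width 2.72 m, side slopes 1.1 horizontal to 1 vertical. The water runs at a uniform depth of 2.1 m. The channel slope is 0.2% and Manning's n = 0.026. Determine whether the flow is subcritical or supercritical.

With bottom width b = 2.72 m and side slope z = 1.1: A = (b + zy)y = (2.72 + 1.1×2.1)×2.1 = 10.56 m²; P = b + 2y√(1+z²) = 2.72 + 2×2.1×1.487 = 8.964 m.
Hydraulic radius R = A/P = 10.56/8.964 = 1.178 m.
V = (1/n) R^(2/3) √S = (1/0.026) × 1.178^(2/3) × √0.002 = 1.919 m/s. Hydraulic depth D_h = A/T = 10.56/7.34 = 1.439 m.
Froude number Fr = V/√(g·D_h) = 1.919/√(9.81×1.439) = 0.511, which is less than 1, so the flow is subcritical.

subcritical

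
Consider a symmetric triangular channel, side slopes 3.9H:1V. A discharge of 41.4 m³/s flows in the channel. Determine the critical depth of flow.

y_c = 1.87 m

At critical depth, Q² T / (g A³) = 1, i.e. A³/T = Q²/g = 41.4²/9.81 = 174.7.
At y = 1.61 m: A³/T = 82.27 — short.
At y = 1.87 m: A³/T = 173.9 — ≈ 174.7.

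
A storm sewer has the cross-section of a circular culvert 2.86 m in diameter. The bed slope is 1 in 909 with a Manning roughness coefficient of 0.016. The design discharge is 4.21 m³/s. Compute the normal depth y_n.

Manning's equation rearranged: A R^(2/3) = nQ / (1·√S) = 0.016 × 4.21 / (√0.0011) = 2.031.
At y = 0.978 m: A R^(2/3) = 1.293 — too small.
At y = 1.55 m: A R^(2/3) = 2.937 — too large.
At y = 1.25 m: A R^(2/3) = 2.032 — close enough.

y_n = 1.25 m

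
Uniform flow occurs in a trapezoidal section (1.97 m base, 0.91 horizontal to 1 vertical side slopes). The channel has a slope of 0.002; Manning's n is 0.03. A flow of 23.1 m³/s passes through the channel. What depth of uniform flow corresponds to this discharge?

y_n = 2.82 m

Manning's equation rearranged: A R^(2/3) = nQ / (1·√S) = 0.03 × 23.1 / (√0.002) = 15.5.
Trying y = 1.99 m: A R^(2/3) = 7.641 — short.
Trying y = 3.58 m: A R^(2/3) = 25.67 — over.
Trying y = 2.82 m: A R^(2/3) = 15.49 — close enough.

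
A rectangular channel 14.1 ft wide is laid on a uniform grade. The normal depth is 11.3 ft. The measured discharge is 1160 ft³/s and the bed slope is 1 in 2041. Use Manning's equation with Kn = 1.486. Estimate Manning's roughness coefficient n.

Flow area A = b·y = 14.1 × 11.3 = 159.3 ft². Wetted perimeter P = b + 2y = 14.1 + 2×11.3 = 36.7 ft.
Hydraulic radius R = A/P = 159.3/36.7 = 4.341 ft.
Rearranging Manning's equation: n = (1.486/Q) A R^(2/3) S^(1/2) = (1.486/1160) × 159.3 × 4.341^(2/3) × √0.00049 = 0.012.

n = 0.012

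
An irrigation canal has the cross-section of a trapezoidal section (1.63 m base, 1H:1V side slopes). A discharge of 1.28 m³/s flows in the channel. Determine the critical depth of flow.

At critical depth, Q² T / (g A³) = 1, i.e. A³/T = Q²/g = 1.28²/9.81 = 0.167.
Trying y = 0.323 m: A³/T = 0.1103 — low.
Trying y = 0.407 m: A³/T = 0.2332 — high.
Trying y = 0.367 m: A³/T = 0.1665 — matches.

y_c = 0.367 m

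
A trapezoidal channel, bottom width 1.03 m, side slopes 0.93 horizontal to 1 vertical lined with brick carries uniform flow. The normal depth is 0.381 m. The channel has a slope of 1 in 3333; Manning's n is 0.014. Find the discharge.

Q = 0.262 m³/s

With bottom width b = 1.03 m and side slope z = 0.93: A = (b + zy)y = (1.03 + 0.93×0.381)×0.381 = 0.5274 m²; P = b + 2y√(1+z²) = 1.03 + 2×0.381×1.366 = 2.071 m.
Hydraulic radius R = A/P = 0.5274/2.071 = 0.2547 m.
Manning's equation: Q = (1/n) A R^(2/3) S^(1/2) = (1/0.014) × 0.5274 × 0.2547^(2/3) × 0.0003^(1/2) = 0.262 m³/s.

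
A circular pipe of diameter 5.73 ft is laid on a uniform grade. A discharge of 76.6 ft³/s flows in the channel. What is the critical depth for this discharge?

At critical depth, Q² T / (g A³) = 1, i.e. A³/T = Q²/g = 76.6²/32.2 = 182.2.
Try y = 2.83 ft: A³/T = 356.9 — over.
Try y = 2.37 ft: A³/T = 181 — close enough.

y_c = 2.37 ft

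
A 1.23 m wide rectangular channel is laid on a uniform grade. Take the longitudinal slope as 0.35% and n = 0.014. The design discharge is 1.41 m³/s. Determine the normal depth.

Manning's equation rearranged: A R^(2/3) = nQ / (1·√S) = 0.014 × 1.41 / (√0.0035) = 0.3337.
Trying y = 0.765 m: A R^(2/3) = 0.4592 — over.
Trying y = 0.426 m: A R^(2/3) = 0.2089 — short.
Trying y = 0.6 m: A R^(2/3) = 0.3334 — close enough.

y_n = 0.6 m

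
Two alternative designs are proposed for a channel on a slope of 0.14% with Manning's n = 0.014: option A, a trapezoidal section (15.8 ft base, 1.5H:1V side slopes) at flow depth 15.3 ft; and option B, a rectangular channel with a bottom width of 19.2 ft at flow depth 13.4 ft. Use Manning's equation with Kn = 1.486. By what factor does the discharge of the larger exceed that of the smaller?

Channel A: With bottom width b = 15.8 ft and side slope z = 1.5: A = (b + zy)y = (15.8 + 1.5×15.3)×15.3 = 592.9 ft²; P = b + 2y√(1+z²) = 15.8 + 2×15.3×1.803 = 70.96 ft. Hydraulic radius R = A/P = 592.9/70.96 = 8.354 ft. Q_A = (1.486/0.014)·592.9·8.354^(2/3)·√0.0014 = 9695 ft³/s.
Channel B: Flow area A = b·y = 19.2 × 13.4 = 257.3 ft². Wetted perimeter P = b + 2y = 19.2 + 2×13.4 = 46 ft. Hydraulic radius R = A/P = 257.3/46 = 5.593 ft. Q_B = (1.486/0.014)·257.3·5.593^(2/3)·√0.0014 = 3220 ft³/s.
The larger discharge is 9695 ft³/s and the smaller is 3220 ft³/s; the ratio is 3.01.

3.01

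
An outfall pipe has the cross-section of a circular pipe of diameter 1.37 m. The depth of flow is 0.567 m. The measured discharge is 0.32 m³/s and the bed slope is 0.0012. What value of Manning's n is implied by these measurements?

n = 0.028

For a circular section of diameter D = 1.37 m at depth y = 0.567 m, the central angle is θ = 2 arccos(1 − 2y/D) = 2.795 rad. Then A = (D²/8)(θ − sin θ) = 0.5762 m² and P = Dθ/2 = 1.915 m.
Hydraulic radius R = A/P = 0.5762/1.915 = 0.3009 m.
Rearranging Manning's equation: n = (1/Q) A R^(2/3) S^(1/2) = (1/0.32) × 0.5762 × 0.3009^(2/3) × √0.0012 = 0.028.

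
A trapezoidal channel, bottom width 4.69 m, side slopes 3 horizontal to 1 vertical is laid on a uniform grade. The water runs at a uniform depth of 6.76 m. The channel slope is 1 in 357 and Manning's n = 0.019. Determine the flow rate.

Q = 1100 m³/s

With bottom width b = 4.69 m and side slope z = 3: A = (b + zy)y = (4.69 + 3×6.76)×6.76 = 168.8 m²; P = b + 2y√(1+z²) = 4.69 + 2×6.76×3.162 = 47.44 m.
Hydraulic radius R = A/P = 168.8/47.44 = 3.558 m.
Manning's equation: Q = (1/n) A R^(2/3) S^(1/2) = (1/0.019) × 168.8 × 3.558^(2/3) × 0.002801^(1/2) = 1100 m³/s.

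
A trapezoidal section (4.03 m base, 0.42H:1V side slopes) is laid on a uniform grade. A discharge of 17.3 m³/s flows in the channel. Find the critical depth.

At critical depth, Q² T / (g A³) = 1, i.e. A³/T = Q²/g = 17.3²/9.81 = 30.51.
At y = 1.01 m: A³/T = 18.66 — short.
At y = 1.49 m: A³/T = 63.21 — over.
At y = 1.18 m: A³/T = 30.33 — matches.

y_c = 1.18 m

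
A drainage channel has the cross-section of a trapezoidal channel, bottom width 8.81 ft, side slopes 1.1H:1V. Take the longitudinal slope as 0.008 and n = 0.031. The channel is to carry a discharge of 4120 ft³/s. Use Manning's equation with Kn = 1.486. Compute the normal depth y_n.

Manning's equation rearranged: A R^(2/3) = nQ / (1.486·√S) = 0.031 × 4120 / (1.486 × √0.008) = 960.9.
Try y = 15.8 ft: A R^(2/3) = 1574 — too large.
Try y = 11.1 ft: A R^(2/3) = 734 — too small.
Try y = 12.6 ft: A R^(2/3) = 961.2 — ≈ 960.9.

y_n = 12.6 ft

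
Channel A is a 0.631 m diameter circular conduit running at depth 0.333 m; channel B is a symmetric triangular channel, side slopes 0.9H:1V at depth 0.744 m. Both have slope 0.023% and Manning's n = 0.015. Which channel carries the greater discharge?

channel B

Channel A: For a circular section of diameter D = 0.631 m at depth y = 0.333 m, the central angle is θ = 2 arccos(1 − 2y/D) = 3.253 rad. Then A = (D²/8)(θ − sin θ) = 0.1674 m² and P = Dθ/2 = 1.026 m. Hydraulic radius R = A/P = 0.1674/1.026 = 0.1631 m. Q_A = (1/0.015)·0.1674·0.1631^(2/3)·√0.00023 = 0.05053 m³/s.
Channel B: For a triangular section with side slope z = 0.9: A = zy² = 0.9×0.744² = 0.4982 m²; P = 2y√(1+z²) = 2×0.744×1.345 = 2.002 m. Hydraulic radius R = A/P = 0.4982/2.002 = 0.2489 m. Q_B = (1/0.015)·0.4982·0.2489^(2/3)·√0.00023 = 0.1993 m³/s.
Q_A = 0.05053 m³/s vs Q_B = 0.1993 m³/s, so channel B carries more.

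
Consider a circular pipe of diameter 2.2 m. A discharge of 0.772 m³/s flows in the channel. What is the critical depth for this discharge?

At critical depth, Q² T / (g A³) = 1, i.e. A³/T = Q²/g = 0.772²/9.81 = 0.06075.
At y = 0.334 m: A³/T = 0.03051 — too small.
At y = 0.398 m: A³/T = 0.06078 — close enough.

y_c = 0.398 m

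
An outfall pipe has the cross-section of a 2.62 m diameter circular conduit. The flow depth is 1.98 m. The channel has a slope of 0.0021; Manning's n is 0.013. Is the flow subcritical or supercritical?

For a circular section of diameter D = 2.62 m at depth y = 1.98 m, the central angle is θ = 2 arccos(1 − 2y/D) = 4.215 rad. Then A = (D²/8)(θ − sin θ) = 4.371 m² and P = Dθ/2 = 5.522 m.
Hydraulic radius R = A/P = 4.371/5.522 = 0.7916 m.
V = (1/n) R^(2/3) √S = (1/0.013) × 0.7916^(2/3) × √0.0021 = 3.016 m/s. Hydraulic depth D_h = A/T = 4.371/2.251 = 1.942 m.
Froude number Fr = V/√(g·D_h) = 3.016/√(9.81×1.942) = 0.691, which is less than 1, so the flow is subcritical.

subcritical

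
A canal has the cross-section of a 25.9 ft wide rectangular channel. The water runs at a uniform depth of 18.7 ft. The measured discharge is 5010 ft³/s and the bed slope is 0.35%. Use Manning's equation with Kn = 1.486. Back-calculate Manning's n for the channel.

n = 0.033

Flow area A = b·y = 25.9 × 18.7 = 484.3 ft². Wetted perimeter P = b + 2y = 25.9 + 2×18.7 = 63.3 ft.
Hydraulic radius R = A/P = 484.3/63.3 = 7.651 ft.
Rearranging Manning's equation: n = (1.486/Q) A R^(2/3) S^(1/2) = (1.486/5010) × 484.3 × 7.651^(2/3) × √0.0035 = 0.033.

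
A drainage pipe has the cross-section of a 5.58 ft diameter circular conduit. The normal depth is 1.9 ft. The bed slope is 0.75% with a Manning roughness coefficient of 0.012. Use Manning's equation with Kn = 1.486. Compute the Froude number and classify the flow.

supercritical

For a circular section of diameter D = 5.58 ft at depth y = 1.9 ft, the central angle is θ = 2 arccos(1 − 2y/D) = 2.492 rad. Then A = (D²/8)(θ − sin θ) = 7.347 ft² and P = Dθ/2 = 6.953 ft.
Hydraulic radius R = A/P = 7.347/6.953 = 1.057 ft.
V = (1.486/n) R^(2/3) √S = (1.486/0.012) × 1.057^(2/3) × √0.0075 = 11.12 ft/s. Hydraulic depth D_h = A/T = 7.347/5.288 = 1.389 ft.
Froude number Fr = V/√(g·D_h) = 11.12/√(32.2×1.389) = 1.66, which is greater than 1, so the flow is supercritical.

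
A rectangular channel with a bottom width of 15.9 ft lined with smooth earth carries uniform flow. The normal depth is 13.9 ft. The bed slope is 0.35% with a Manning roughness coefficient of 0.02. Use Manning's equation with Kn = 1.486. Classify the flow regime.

subcritical

Flow area A = b·y = 15.9 × 13.9 = 221 ft². Wetted perimeter P = b + 2y = 15.9 + 2×13.9 = 43.7 ft.
Hydraulic radius R = A/P = 221/43.7 = 5.057 ft.
V = (1.486/n) R^(2/3) √S = (1.486/0.02) × 5.057^(2/3) × √0.0035 = 12.95 ft/s. Hydraulic depth D_h = A/T = 221/15.9 = 13.9 ft.
Froude number Fr = V/√(g·D_h) = 12.95/√(32.2×13.9) = 0.612, which is less than 1, so the flow is subcritical.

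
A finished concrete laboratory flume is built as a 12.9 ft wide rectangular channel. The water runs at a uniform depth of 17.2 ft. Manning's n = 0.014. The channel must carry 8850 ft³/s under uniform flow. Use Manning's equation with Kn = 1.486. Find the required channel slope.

S = 0.018

Flow area A = b·y = 12.9 × 17.2 = 221.9 ft². Wetted perimeter P = b + 2y = 12.9 + 2×17.2 = 47.3 ft.
Hydraulic radius R = A/P = 221.9/47.3 = 4.691 ft.
From Manning's equation, S = [nQ / (1.486 A R^(2/3))]² = [0.014 × 8850 / (1.486 × 221.9 × 4.691^(2/3))]² = 0.018.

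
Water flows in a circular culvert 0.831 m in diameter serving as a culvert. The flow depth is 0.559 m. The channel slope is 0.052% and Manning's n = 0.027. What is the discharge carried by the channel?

For a circular section of diameter D = 0.831 m at depth y = 0.559 m, the central angle is θ = 2 arccos(1 − 2y/D) = 3.847 rad. Then A = (D²/8)(θ − sin θ) = 0.388 m² and P = Dθ/2 = 1.598 m.
Hydraulic radius R = A/P = 0.388/1.598 = 0.2428 m.
Manning's equation: Q = (1/n) A R^(2/3) S^(1/2) = (1/0.027) × 0.388 × 0.2428^(2/3) × 0.00052^(1/2) = 0.128 m³/s.

Q = 0.128 m³/s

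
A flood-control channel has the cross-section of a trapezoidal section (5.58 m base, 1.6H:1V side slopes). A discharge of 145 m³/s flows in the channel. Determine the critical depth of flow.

y_c = 3.06 m

At critical depth, Q² T / (g A³) = 1, i.e. A³/T = Q²/g = 145²/9.81 = 2143.
Trying y = 3.5 m: A³/T = 3571 — too large.
Trying y = 2.33 m: A³/T = 782.5 — too small.
Trying y = 3.06 m: A³/T = 2143 — close enough.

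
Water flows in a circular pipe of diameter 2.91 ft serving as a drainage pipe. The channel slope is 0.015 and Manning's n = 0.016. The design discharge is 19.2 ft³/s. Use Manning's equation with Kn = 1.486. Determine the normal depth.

Manning's equation rearranged: A R^(2/3) = nQ / (1.486·√S) = 0.016 × 19.2 / (1.486 × √0.015) = 1.688.
Try y = 1.41 ft: A R^(2/3) = 2.549 — over.
Try y = 1.12 ft: A R^(2/3) = 1.689 — close enough.

y_n = 1.12 ft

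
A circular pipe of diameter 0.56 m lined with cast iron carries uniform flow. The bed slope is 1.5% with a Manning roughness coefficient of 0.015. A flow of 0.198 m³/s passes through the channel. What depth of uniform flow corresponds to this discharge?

y_n = 0.234 m

Manning's equation rearranged: A R^(2/3) = nQ / (1·√S) = 0.015 × 0.198 / (√0.015) = 0.02425.
Trying y = 0.294 m: A R^(2/3) = 0.03604 — high.
Trying y = 0.234 m: A R^(2/3) = 0.02423 — ≈ 0.02425.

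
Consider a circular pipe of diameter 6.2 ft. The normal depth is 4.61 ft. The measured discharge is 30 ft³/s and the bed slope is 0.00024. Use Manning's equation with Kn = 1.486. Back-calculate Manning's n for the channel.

n = 0.028

For a circular section of diameter D = 6.2 ft at depth y = 4.61 ft, the central angle is θ = 2 arccos(1 − 2y/D) = 4.159 rad. Then A = (D²/8)(θ − sin θ) = 24.07 ft² and P = Dθ/2 = 12.89 ft.
Hydraulic radius R = A/P = 24.07/12.89 = 1.867 ft.
Rearranging Manning's equation: n = (1.486/Q) A R^(2/3) S^(1/2) = (1.486/30) × 24.07 × 1.867^(2/3) × √0.00024 = 0.028.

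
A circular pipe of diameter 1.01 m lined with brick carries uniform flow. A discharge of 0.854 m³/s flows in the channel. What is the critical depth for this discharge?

At critical depth, Q² T / (g A³) = 1, i.e. A³/T = Q²/g = 0.854²/9.81 = 0.07434.
Try y = 0.364 m: A³/T = 0.01813 — low.
Try y = 0.623 m: A³/T = 0.1421 — high.
Try y = 0.526 m: A³/T = 0.07436 — close enough.

y_c = 0.526 m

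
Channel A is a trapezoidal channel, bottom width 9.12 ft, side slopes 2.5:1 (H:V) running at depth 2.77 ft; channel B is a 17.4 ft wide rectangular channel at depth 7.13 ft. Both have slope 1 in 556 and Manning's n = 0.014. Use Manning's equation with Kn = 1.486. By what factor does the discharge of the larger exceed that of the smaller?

4.61

Channel A: With bottom width b = 9.12 ft and side slope z = 2.5: A = (b + zy)y = (9.12 + 2.5×2.77)×2.77 = 44.44 ft²; P = b + 2y√(1+z²) = 9.12 + 2×2.77×2.693 = 24.04 ft. Hydraulic radius R = A/P = 44.44/24.04 = 1.849 ft. Q_A = (1.486/0.014)·44.44·1.849^(2/3)·√0.001799 = 301.4 ft³/s.
Channel B: Flow area A = b·y = 17.4 × 7.13 = 124.1 ft². Wetted perimeter P = b + 2y = 17.4 + 2×7.13 = 31.66 ft. Hydraulic radius R = A/P = 124.1/31.66 = 3.919 ft. Q_B = (1.486/0.014)·124.1·3.919^(2/3)·√0.001799 = 1388 ft³/s.
The larger discharge is 1388 ft³/s and the smaller is 301.4 ft³/s; the ratio is 4.61.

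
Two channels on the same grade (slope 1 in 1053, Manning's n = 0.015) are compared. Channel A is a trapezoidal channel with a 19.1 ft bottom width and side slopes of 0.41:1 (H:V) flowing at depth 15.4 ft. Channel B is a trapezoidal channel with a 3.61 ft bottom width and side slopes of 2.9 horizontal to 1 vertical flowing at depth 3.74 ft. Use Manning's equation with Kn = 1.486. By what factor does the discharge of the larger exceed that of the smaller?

17.2

Channel A: With bottom width b = 19.1 ft and side slope z = 0.41: A = (b + zy)y = (19.1 + 0.41×15.4)×15.4 = 391.4 ft²; P = b + 2y√(1+z²) = 19.1 + 2×15.4×1.081 = 52.39 ft. Hydraulic radius R = A/P = 391.4/52.39 = 7.471 ft. Q_A = (1.486/0.015)·391.4·7.471^(2/3)·√0.0009497 = 4566 ft³/s.
Channel B: With bottom width b = 3.61 ft and side slope z = 2.9: A = (b + zy)y = (3.61 + 2.9×3.74)×3.74 = 54.07 ft²; P = b + 2y√(1+z²) = 3.61 + 2×3.74×3.068 = 26.56 ft. Hydraulic radius R = A/P = 54.07/26.56 = 2.036 ft. Q_B = (1.486/0.015)·54.07·2.036^(2/3)·√0.0009497 = 265.1 ft³/s.
The larger discharge is 4566 ft³/s and the smaller is 265.1 ft³/s; the ratio is 17.2.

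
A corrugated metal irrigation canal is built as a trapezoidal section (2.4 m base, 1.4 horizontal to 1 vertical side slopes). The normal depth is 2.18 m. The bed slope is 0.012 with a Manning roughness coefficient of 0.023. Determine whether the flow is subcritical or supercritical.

supercritical

With bottom width b = 2.4 m and side slope z = 1.4: A = (b + zy)y = (2.4 + 1.4×2.18)×2.18 = 11.89 m²; P = b + 2y√(1+z²) = 2.4 + 2×2.18×1.72 = 9.901 m.
Hydraulic radius R = A/P = 11.89/9.901 = 1.2 m.
V = (1/n) R^(2/3) √S = (1/0.023) × 1.2^(2/3) × √0.012 = 5.38 m/s. Hydraulic depth D_h = A/T = 11.89/8.504 = 1.398 m.
Froude number Fr = V/√(g·D_h) = 5.38/√(9.81×1.398) = 1.45, which is greater than 1, so the flow is supercritical.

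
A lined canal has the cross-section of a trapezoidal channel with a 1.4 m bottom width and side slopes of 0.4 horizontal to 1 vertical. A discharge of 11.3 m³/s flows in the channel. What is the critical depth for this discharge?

y_c = 1.6 m

At critical depth, Q² T / (g A³) = 1, i.e. A³/T = Q²/g = 11.3²/9.81 = 13.02.
Trying y = 1.74 m: A³/T = 17.37 — too large.
Trying y = 1.6 m: A³/T = 12.98 — matches.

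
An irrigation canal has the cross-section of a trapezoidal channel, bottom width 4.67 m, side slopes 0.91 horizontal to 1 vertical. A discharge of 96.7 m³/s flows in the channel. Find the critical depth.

y_c = 2.9 m

At critical depth, Q² T / (g A³) = 1, i.e. A³/T = Q²/g = 96.7²/9.81 = 953.2.
Trying y = 3.22 m: A³/T = 1392 — too large.
Trying y = 2.05 m: A³/T = 286.3 — too small.
Trying y = 2.9 m: A³/T = 957.3 — matches.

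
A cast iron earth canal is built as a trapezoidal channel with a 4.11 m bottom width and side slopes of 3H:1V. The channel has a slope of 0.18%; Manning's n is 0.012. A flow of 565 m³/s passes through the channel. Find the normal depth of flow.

y_n = 4.71 m

Manning's equation rearranged: A R^(2/3) = nQ / (1·√S) = 0.012 × 565 / (√0.0018) = 159.8.
At y = 5.78 m: A R^(2/3) = 260.7 — over.
At y = 4.11 m: A R^(2/3) = 115.8 — short.
At y = 4.71 m: A R^(2/3) = 159.7 — close enough.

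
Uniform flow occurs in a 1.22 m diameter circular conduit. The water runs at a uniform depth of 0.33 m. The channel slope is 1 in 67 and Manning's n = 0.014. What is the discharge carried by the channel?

Q = 0.74 m³/s

For a circular section of diameter D = 1.22 m at depth y = 0.33 m, the central angle is θ = 2 arccos(1 − 2y/D) = 2.188 rad. Then A = (D²/8)(θ − sin θ) = 0.2553 m² and P = Dθ/2 = 1.335 m.
Hydraulic radius R = A/P = 0.2553/1.335 = 0.1913 m.
Manning's equation: Q = (1/n) A R^(2/3) S^(1/2) = (1/0.014) × 0.2553 × 0.1913^(2/3) × 0.01493^(1/2) = 0.74 m³/s.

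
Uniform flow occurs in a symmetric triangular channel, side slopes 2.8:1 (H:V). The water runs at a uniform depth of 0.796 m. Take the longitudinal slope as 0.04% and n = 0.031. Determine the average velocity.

V = 0.335 m/s

For a triangular section with side slope z = 2.8: A = zy² = 2.8×0.796² = 1.774 m²; P = 2y√(1+z²) = 2×0.796×2.973 = 4.733 m.
Hydraulic radius R = A/P = 1.774/4.733 = 0.3748 m.
From Manning's equation, V = (1/n) R^(2/3) S^(1/2) = (1/0.031) × 0.3748^(2/3) × 0.0004^(1/2) = 0.335 m/s.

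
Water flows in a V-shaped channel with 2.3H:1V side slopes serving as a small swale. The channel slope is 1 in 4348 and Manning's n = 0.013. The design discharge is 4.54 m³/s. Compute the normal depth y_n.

Manning's equation rearranged: A R^(2/3) = nQ / (1·√S) = 0.013 × 4.54 / (√0.00023) = 3.892.
Trying y = 1.62 m: A R^(2/3) = 4.951 — over.
Trying y = 1.24 m: A R^(2/3) = 2.427 — short.
Trying y = 1.48 m: A R^(2/3) = 3.891 — close enough.

y_n = 1.48 m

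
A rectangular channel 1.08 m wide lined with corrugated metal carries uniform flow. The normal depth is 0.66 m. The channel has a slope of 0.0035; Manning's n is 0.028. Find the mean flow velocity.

Flow area A = b·y = 1.08 × 0.66 = 0.7128 m². Wetted perimeter P = b + 2y = 1.08 + 2×0.66 = 2.4 m.
Hydraulic radius R = A/P = 0.7128/2.4 = 0.297 m.
From Manning's equation, V = (1/n) R^(2/3) S^(1/2) = (1/0.028) × 0.297^(2/3) × 0.0035^(1/2) = 0.941 m/s.

V = 0.941 m/s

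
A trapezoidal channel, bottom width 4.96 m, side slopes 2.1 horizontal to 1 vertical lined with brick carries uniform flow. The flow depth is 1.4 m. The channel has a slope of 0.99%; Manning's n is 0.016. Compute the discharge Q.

Q = 67.1 m³/s

With bottom width b = 4.96 m and side slope z = 2.1: A = (b + zy)y = (4.96 + 2.1×1.4)×1.4 = 11.06 m²; P = b + 2y√(1+z²) = 4.96 + 2×1.4×2.326 = 11.47 m.
Hydraulic radius R = A/P = 11.06/11.47 = 0.964 m.
Manning's equation: Q = (1/n) A R^(2/3) S^(1/2) = (1/0.016) × 11.06 × 0.964^(2/3) × 0.0099^(1/2) = 67.1 m³/s.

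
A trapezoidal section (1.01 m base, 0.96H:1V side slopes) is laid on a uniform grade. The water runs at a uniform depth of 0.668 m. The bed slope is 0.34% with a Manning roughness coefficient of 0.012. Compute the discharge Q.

Q = 2.84 m³/s

With bottom width b = 1.01 m and side slope z = 0.96: A = (b + zy)y = (1.01 + 0.96×0.668)×0.668 = 1.103 m²; P = b + 2y√(1+z²) = 1.01 + 2×0.668×1.386 = 2.862 m.
Hydraulic radius R = A/P = 1.103/2.862 = 0.3854 m.
Manning's equation: Q = (1/n) A R^(2/3) S^(1/2) = (1/0.012) × 1.103 × 0.3854^(2/3) × 0.0034^(1/2) = 2.84 m³/s.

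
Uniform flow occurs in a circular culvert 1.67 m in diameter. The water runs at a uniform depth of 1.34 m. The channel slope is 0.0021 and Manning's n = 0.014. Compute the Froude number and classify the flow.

For a circular section of diameter D = 1.67 m at depth y = 1.34 m, the central angle is θ = 2 arccos(1 − 2y/D) = 4.441 rad. Then A = (D²/8)(θ − sin θ) = 1.884 m² and P = Dθ/2 = 3.708 m.
Hydraulic radius R = A/P = 1.884/3.708 = 0.5081 m.
V = (1/n) R^(2/3) √S = (1/0.014) × 0.5081^(2/3) × √0.0021 = 2.084 m/s. Hydraulic depth D_h = A/T = 1.884/1.33 = 1.416 m.
Froude number Fr = V/√(g·D_h) = 2.084/√(9.81×1.416) = 0.559, which is less than 1, so the flow is subcritical.

subcritical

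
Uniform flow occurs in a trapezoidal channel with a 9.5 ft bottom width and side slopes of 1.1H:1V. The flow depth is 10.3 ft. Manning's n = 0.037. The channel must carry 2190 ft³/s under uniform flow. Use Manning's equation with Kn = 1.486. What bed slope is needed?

With bottom width b = 9.5 ft and side slope z = 1.1: A = (b + zy)y = (9.5 + 1.1×10.3)×10.3 = 214.5 ft²; P = b + 2y√(1+z²) = 9.5 + 2×10.3×1.487 = 40.12 ft.
Hydraulic radius R = A/P = 214.5/40.12 = 5.347 ft.
From Manning's equation, S = [nQ / (1.486 A R^(2/3))]² = [0.037 × 2190 / (1.486 × 214.5 × 5.347^(2/3))]² = 0.00691.

S = 0.00691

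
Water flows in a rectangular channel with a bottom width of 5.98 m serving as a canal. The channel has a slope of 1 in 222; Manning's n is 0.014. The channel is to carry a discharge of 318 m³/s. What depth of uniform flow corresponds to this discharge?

Manning's equation rearranged: A R^(2/3) = nQ / (1·√S) = 0.014 × 318 / (√0.004505) = 66.33.
Trying y = 5.01 m: A R^(2/3) = 45.51 — low.
Trying y = 6.81 m: A R^(2/3) = 66.31 — matches.

y_n = 6.81 m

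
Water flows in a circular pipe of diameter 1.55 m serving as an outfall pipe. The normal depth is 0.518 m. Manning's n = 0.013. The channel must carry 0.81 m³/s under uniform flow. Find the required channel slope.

S = 0.0019

For a circular section of diameter D = 1.55 m at depth y = 0.518 m, the central angle is θ = 2 arccos(1 − 2y/D) = 2.466 rad. Then A = (D²/8)(θ − sin θ) = 0.5525 m² and P = Dθ/2 = 1.911 m.
Hydraulic radius R = A/P = 0.5525/1.911 = 0.2892 m.
From Manning's equation, S = [nQ / (1 A R^(2/3))]² = [0.013 × 0.81 / (1 × 0.5525 × 0.2892^(2/3))]² = 0.0019.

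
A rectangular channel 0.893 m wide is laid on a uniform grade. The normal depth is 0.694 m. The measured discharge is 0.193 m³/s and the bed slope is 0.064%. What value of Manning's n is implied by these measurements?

Flow area A = b·y = 0.893 × 0.694 = 0.6197 m². Wetted perimeter P = b + 2y = 0.893 + 2×0.694 = 2.281 m.
Hydraulic radius R = A/P = 0.6197/2.281 = 0.2717 m.
Rearranging Manning's equation: n = (1/Q) A R^(2/3) S^(1/2) = (1/0.193) × 0.6197 × 0.2717^(2/3) × √0.00064 = 0.0341.

n = 0.0341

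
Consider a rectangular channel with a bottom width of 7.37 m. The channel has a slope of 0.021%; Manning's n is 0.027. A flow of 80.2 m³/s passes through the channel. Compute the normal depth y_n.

Manning's equation rearranged: A R^(2/3) = nQ / (1·√S) = 0.027 × 80.2 / (√0.00021) = 149.4.
At y = 7.28 m: A R^(2/3) = 97.42 — short.
At y = 11.3 m: A R^(2/3) = 164.6 — over.
At y = 10.4 m: A R^(2/3) = 149.4 — close enough.

y_n = 10.4 m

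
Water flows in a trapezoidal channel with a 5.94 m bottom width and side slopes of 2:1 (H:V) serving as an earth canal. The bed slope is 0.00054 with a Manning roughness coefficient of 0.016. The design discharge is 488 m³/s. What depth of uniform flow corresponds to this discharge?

Manning's equation rearranged: A R^(2/3) = nQ / (1·√S) = 0.016 × 488 / (√0.00054) = 336.
Try y = 4.83 m: A R^(2/3) = 147.4 — too small.
Try y = 8.61 m: A R^(2/3) = 542.4 — too large.
Try y = 6.99 m: A R^(2/3) = 335.7 — matches.

y_n = 6.99 m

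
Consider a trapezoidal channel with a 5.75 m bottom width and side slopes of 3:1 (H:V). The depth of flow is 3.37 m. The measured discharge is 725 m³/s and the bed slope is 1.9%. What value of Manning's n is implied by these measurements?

With bottom width b = 5.75 m and side slope z = 3: A = (b + zy)y = (5.75 + 3×3.37)×3.37 = 53.45 m²; P = b + 2y√(1+z²) = 5.75 + 2×3.37×3.162 = 27.06 m.
Hydraulic radius R = A/P = 53.45/27.06 = 1.975 m.
Rearranging Manning's equation: n = (1/Q) A R^(2/3) S^(1/2) = (1/725) × 53.45 × 1.975^(2/3) × √0.019 = 0.016.

n = 0.016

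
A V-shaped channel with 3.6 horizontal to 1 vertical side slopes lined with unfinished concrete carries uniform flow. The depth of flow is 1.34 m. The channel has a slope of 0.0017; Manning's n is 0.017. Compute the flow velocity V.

For a triangular section with side slope z = 3.6: A = zy² = 3.6×1.34² = 6.464 m²; P = 2y√(1+z²) = 2×1.34×3.736 = 10.01 m.
Hydraulic radius R = A/P = 6.464/10.01 = 0.6456 m.
From Manning's equation, V = (1/n) R^(2/3) S^(1/2) = (1/0.017) × 0.6456^(2/3) × 0.0017^(1/2) = 1.81 m/s.

V = 1.81 m/s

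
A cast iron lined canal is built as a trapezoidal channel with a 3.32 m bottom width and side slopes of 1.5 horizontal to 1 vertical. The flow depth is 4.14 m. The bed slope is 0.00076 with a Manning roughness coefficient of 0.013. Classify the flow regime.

With bottom width b = 3.32 m and side slope z = 1.5: A = (b + zy)y = (3.32 + 1.5×4.14)×4.14 = 39.45 m²; P = b + 2y√(1+z²) = 3.32 + 2×4.14×1.803 = 18.25 m.
Hydraulic radius R = A/P = 39.45/18.25 = 2.162 m.
V = (1/n) R^(2/3) √S = (1/0.013) × 2.162^(2/3) × √0.00076 = 3.546 m/s. Hydraulic depth D_h = A/T = 39.45/15.74 = 2.507 m.
Froude number Fr = V/√(g·D_h) = 3.546/√(9.81×2.507) = 0.715, which is less than 1, so the flow is subcritical.

subcritical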